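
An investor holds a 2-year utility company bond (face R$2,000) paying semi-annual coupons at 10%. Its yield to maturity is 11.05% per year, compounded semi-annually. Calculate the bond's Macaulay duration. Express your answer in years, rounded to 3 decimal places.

Periodic yield y = 0.05525. Discount each cash flow and weight by its period:
  t   CF        PV=CF/(1+0.05525)^t    t·PV
  1       100.00        94.7643        94.7643
  2       100.00        89.8027       179.6054
  3       100.00        85.1009       255.3026
  4     2,100.00     1,693.5493     6,774.1973
  Σ                  1,963.2171     7,303.8695
Price P = Σ PV = 1,963.2171.
Macaulay duration = Σ(t·PV) / P = 7,303.8695 / 1,963.2171 = 3.72036 half-year periods.
In years: 3.72036 / 2 = 1.86018 years.

1.860 years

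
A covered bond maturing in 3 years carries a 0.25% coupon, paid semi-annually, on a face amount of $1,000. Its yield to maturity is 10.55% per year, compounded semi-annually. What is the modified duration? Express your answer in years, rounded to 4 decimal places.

2.8390 years

Periodic yield y = 0.05275. First find Macaulay duration:
  t   CF        PV=CF/(1+0.05275)^t    t·PV
  1         1.25         1.1874         1.1874
  2         1.25         1.1279         2.2557
  3         1.25         1.0714         3.2141
  4         1.25         1.0177         4.0707
  5         1.25         0.9667         4.8334
  6     1,001.25       735.5141     4,413.0849
  Σ                    740.8851     4,428.6462
P = 740.8851; Macaulay duration = 4,428.6462 / 740.8851 = 5.97751 half-year periods = 2.98875 years.
Modified duration = D_Mac / (1 + y) = 2.98875 / 1.05275 = 2.83900 years.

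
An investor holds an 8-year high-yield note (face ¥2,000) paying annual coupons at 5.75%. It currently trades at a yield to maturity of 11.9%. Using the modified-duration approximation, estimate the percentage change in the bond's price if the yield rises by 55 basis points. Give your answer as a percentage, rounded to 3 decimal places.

-3.103%

Periodic yield y = 0.119. Modified duration first:
  t   CF        PV=CF/(1+0.119)^t    t·PV
  1       115.00       102.7703       102.7703
  2       115.00        91.8412       183.6824
  3       115.00        82.0744       246.2231
  4       115.00        73.3462       293.3847
  5       115.00        65.5462       327.7309
  6       115.00        58.5757       351.4541
  7       115.00        52.3465       366.4252
  8     2,115.00       860.3391     6,882.7131
  Σ                  1,386.8396     8,754.3838
P = 1,386.8396; D_Mac = 6.31247 yrs; D_mod = 6.31247/(1+0.119) = 5.64117 yrs.
ΔP/P ≈ -D_mod · Δy = -5.64117 × (+0.0055) = -0.031026 = -3.1026%.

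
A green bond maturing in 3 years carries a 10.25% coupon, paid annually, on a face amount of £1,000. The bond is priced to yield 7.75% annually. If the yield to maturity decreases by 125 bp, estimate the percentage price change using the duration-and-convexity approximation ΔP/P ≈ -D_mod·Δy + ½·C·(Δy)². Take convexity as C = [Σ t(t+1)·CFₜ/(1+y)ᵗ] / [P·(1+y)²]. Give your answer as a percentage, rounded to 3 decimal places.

+3.248%

With y = 0.0775:
  t   CF        PV=CF/(1+0.0775)^t    t·PV        t(t+1)·PV
  1       102.50        95.1276        95.1276         190.2552
  2       102.50        88.2855       176.5710         529.7129
  3     1,102.50       881.3061     2,643.9182      10,575.6728
  Σ                  1,064.7192     2,915.6168      11,295.6410
P = 1,064.7192; D_Mac = 2.73839 yrs; D_mod = 2.54143 yrs; C = 9.13779.
Duration effect: -2.54143 × (-0.0125) = +0.031768
Convexity effect: 0.5 × 9.13779 × (-0.0125)² = +0.0007139
ΔP/P ≈ +0.031768 + 0.0007139 = +0.032482 = +3.2482%.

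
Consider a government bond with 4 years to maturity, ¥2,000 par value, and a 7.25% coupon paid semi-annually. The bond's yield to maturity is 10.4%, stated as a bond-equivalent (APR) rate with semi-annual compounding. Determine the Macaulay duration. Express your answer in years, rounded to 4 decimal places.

3.5133 years

Periodic yield y = 0.052. Discount each cash flow and weight by its period:
  t   CF        PV=CF/(1+0.052)^t    t·PV
  1        72.50        68.9163        68.9163
  2        72.50        65.5098       131.0197
  3        72.50        62.2717       186.8151
  4        72.50        59.1936       236.7746
  5        72.50        56.2677       281.3386
  6        72.50        53.4864       320.9185
  7        72.50        50.8426       355.8983
  8     2,072.50     1,381.5564    11,052.4512
  Σ                  1,798.0447    12,634.1324
Price P = Σ PV = 1,798.0447.
Macaulay duration = Σ(t·PV) / P = 12,634.1324 / 1,798.0447 = 7.02660 half-year periods.
In years: 7.02660 / 2 = 3.51330 years.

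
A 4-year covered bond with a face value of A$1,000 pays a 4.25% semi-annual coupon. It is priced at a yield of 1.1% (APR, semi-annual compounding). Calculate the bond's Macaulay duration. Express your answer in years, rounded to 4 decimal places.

Periodic yield y = 0.0055. Discount each cash flow and weight by its period:
  t   CF        PV=CF/(1+0.0055)^t    t·PV
  1        21.25        21.1338        21.1338
  2        21.25        21.0182        42.0363
  3        21.25        20.9032        62.7096
  4        21.25        20.7889        83.1554
  5        21.25        20.6751       103.3757
  6        21.25        20.5621       123.3723
  7        21.25        20.4496       143.1471
  8     1,021.25       977.4071     7,819.2565
  Σ                  1,122.9378     8,398.1867
Price P = Σ PV = 1,122.9378.
Macaulay duration = Σ(t·PV) / P = 8,398.1867 / 1,122.9378 = 7.47876 half-year periods.
In years: 7.47876 / 2 = 3.73938 years.

3.7394 years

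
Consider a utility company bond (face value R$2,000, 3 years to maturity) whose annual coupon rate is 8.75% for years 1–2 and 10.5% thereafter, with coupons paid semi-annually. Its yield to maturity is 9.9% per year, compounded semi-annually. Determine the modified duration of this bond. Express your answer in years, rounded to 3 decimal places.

2.571 years

Periodic yield y = 0.0495. First find Macaulay duration:
  t   CF        PV=CF/(1+0.0495)^t    t·PV
  1        87.50        83.3730        83.3730
  2        87.50        79.4407       158.8814
  3        87.50        75.6939       227.0816
  4        87.50        72.1237       288.4950
  5       105.00        82.4664       412.3320
  6     2,105.00     1,575.2789     9,451.6731
  Σ                  1,968.3766    10,621.8362
P = 1,968.3766; Macaulay duration = 10,621.8362 / 1,968.3766 = 5.39624 half-year periods = 2.69812 years.
Modified duration = D_Mac / (1 + y) = 2.69812 / 1.0495 = 2.57086 years.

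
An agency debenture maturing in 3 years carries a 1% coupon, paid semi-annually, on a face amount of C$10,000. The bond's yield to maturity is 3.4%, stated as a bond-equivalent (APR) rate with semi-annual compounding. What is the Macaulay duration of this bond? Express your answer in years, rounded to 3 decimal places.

Periodic yield y = 0.017. Discount each cash flow and weight by its period:
  t   CF        PV=CF/(1+0.017)^t    t·PV
  1        50.00        49.1642        49.1642
  2        50.00        48.3424        96.6848
  3        50.00        47.5343       142.6029
  4        50.00        46.7397       186.9589
  5        50.00        45.9584       229.7922
  6    10,050.00     9,083.2307    54,499.3841
  Σ                  9,320.9698    55,204.5871
Price P = Σ PV = 9,320.9698.
Macaulay duration = Σ(t·PV) / P = 55,204.5871 / 9,320.9698 = 5.92262 half-year periods.
In years: 5.92262 / 2 = 2.96131 years.

2.961 years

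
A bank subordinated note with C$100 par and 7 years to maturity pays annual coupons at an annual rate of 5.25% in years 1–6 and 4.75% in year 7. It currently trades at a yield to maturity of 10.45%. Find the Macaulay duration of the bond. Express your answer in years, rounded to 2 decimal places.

5.86 years

Periodic yield y = 0.1045. Discount each cash flow and weight by its year:
  t   CF        PV=CF/(1+0.1045)^t    t·PV
  1         5.25         4.7533         4.7533
  2         5.25         4.3036         8.6071
  3         5.25         3.8964        11.6892
  4         5.25         3.5277        14.1110
  5         5.25         3.1940        15.9698
  6         5.25         2.8918        17.3507
  7       104.75        52.2389       365.6723
  Σ                     74.8056       438.1533
Price P = Σ PV = 74.8056.
Macaulay duration = Σ(t·PV) / P = 438.1533 / 74.8056 = 5.85723 years.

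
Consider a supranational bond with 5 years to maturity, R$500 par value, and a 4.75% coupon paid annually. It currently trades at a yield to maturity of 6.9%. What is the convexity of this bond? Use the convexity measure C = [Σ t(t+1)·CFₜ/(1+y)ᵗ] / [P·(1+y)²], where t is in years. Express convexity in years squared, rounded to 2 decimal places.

23.08

With y = 0.069:
  t   CF        PV=CF/(1+0.069)^t    t·PV        t(t+1)·PV
  1        23.75        22.2170        22.2170          44.4341
  2        23.75        20.7830        41.5660         124.6980
  3        23.75        19.4415        58.3246         233.2984
  4        23.75        18.1867        72.7466         363.7331
  5       523.75       375.1764     1,875.8820      11,255.2920
  Σ                    455.8046     2,070.7362      12,021.4555
P = 455.8046.
Convexity = Σ t(t+1)·PV / [P·(1+y)²] = 12,021.4555 / (455.8046 × 1.142761) = 23.07932.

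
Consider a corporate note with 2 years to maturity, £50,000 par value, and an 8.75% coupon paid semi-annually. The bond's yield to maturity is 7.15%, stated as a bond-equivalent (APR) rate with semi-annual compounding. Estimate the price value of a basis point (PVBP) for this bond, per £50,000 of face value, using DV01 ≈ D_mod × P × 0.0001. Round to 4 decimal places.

£9.3403

Periodic yield y = 0.03575.
  t   CF        PV=CF/(1+0.03575)^t    t·PV
  1     2,187.50     2,111.9961     2,111.9961
  2     2,187.50     2,039.0984     4,078.1967
  3     2,187.50     1,968.7167     5,906.1502
  4    52,187.50    45,346.8083   181,387.2332
  Σ                 51,466.6196   193,483.5763
P = 51,466.6196; D_Mac = 3.75940 half-year periods = 1.87970 yrs; D_mod = 1.81482 yrs.
DV01 ≈ 1.81482 × 51,466.6196 × 0.0001 = 9.340264.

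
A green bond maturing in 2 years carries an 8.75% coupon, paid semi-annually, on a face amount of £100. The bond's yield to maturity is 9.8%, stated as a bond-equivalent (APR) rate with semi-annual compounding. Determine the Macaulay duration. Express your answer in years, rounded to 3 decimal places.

1.876 years

Periodic yield y = 0.049. Discount each cash flow and weight by its period:
  t   CF        PV=CF/(1+0.049)^t    t·PV
  1        4.375         4.1706         4.1706
  2        4.375         3.9758         7.9516
  3        4.375         3.7901        11.3703
  4      104.375        86.1975       344.7899
  Σ                     98.1340       368.2825
Price P = Σ PV = 98.1340.
Macaulay duration = Σ(t·PV) / P = 368.2825 / 98.1340 = 3.75285 half-year periods.
In years: 3.75285 / 2 = 1.87643 years.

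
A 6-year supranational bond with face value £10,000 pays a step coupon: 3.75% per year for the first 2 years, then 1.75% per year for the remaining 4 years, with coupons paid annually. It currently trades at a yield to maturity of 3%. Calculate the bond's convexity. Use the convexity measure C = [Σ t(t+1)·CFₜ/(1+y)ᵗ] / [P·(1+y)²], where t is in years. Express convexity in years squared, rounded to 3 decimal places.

With y = 0.03:
  t   CF        PV=CF/(1+0.03)^t    t·PV        t(t+1)·PV
  1       375.00       364.0777       364.0777         728.1553
  2       375.00       353.4735       706.9469       2,120.8408
  3       175.00       160.1498       480.4494       1,921.7975
  4       175.00       155.4852       621.9409       3,109.7047
  5       175.00       150.9565       754.7827       4,528.6961
  6    10,175.00     8,521.4023    51,128.4139     357,898.8971
  Σ                  9,705.5450    54,056.6115     370,308.0915
P = 9,705.5450.
Convexity = Σ t(t+1)·PV / [P·(1+y)²] = 370,308.0915 / (9,705.5450 × 1.060900) = 35.96407.

35.964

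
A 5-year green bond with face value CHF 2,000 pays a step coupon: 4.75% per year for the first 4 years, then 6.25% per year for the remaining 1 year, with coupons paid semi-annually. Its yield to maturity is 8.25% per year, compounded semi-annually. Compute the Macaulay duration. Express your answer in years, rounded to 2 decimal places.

Periodic yield y = 0.04125. Discount each cash flow and weight by its period:
  t   CF        PV=CF/(1+0.04125)^t    t·PV
  1        47.50        45.6182        45.6182
  2        47.50        43.8110        87.6221
  3        47.50        42.0754       126.2263
  4        47.50        40.4086       161.6343
  5        47.50        38.8078       194.0388
  6        47.50        37.2704       223.6221
  7        47.50        35.7939       250.5570
  8        47.50        34.3759       275.0068
  9        62.50        43.4395       390.9556
  10    2,062.50     1,376.7143    13,767.1427
  Σ                  1,738.3149    15,522.4239
Price P = Σ PV = 1,738.3149.
Macaulay duration = Σ(t·PV) / P = 15,522.4239 / 1,738.3149 = 8.92958 half-year periods.
In years: 8.92958 / 2 = 4.46479 years.

4.46 years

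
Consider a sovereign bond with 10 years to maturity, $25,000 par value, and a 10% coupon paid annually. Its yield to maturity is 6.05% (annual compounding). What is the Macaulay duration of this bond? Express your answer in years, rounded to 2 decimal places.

Periodic yield y = 0.0605. Discount each cash flow and weight by its year:
  t   CF        PV=CF/(1+0.0605)^t    t·PV
  1     2,500.00     2,357.3786     2,357.3786
  2     2,500.00     2,222.8935     4,445.7871
  3     2,500.00     2,096.0807     6,288.2420
  4     2,500.00     1,976.5023     7,906.0091
  5     2,500.00     1,863.7457     9,318.7283
  6     2,500.00     1,757.4216    10,544.5299
  7     2,500.00     1,657.1633    11,600.1429
  8     2,500.00     1,562.6245    12,500.9959
  9     2,500.00     1,473.4790    13,261.3111
  10   27,500.00    15,283.6106   152,836.1064
  Σ                 32,250.8998   231,059.2312
Price P = Σ PV = 32,250.8998.
Macaulay duration = Σ(t·PV) / P = 231,059.2312 / 32,250.8998 = 7.16443 years.

7.16 years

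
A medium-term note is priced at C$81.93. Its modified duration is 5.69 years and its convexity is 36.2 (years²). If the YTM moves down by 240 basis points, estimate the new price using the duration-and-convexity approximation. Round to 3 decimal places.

C$93.973

Duration effect: -D_mod·Δy = -5.69 × (-0.024) = +0.136560
Convexity effect: ½·C·(Δy)² = 0.5 × 36.2 × (-0.024)² = +0.0104256
ΔP/P ≈ +0.136560 + 0.0104256 = +0.1469856
New price ≈ 81.93 × (1 + 0.1469856) = 93.972530208.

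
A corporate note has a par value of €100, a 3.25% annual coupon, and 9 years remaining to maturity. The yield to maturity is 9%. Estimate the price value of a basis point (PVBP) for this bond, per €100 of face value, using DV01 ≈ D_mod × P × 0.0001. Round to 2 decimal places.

Periodic yield y = 0.09.
  t   CF        PV=CF/(1+0.09)^t    t·PV
  1         3.25         2.9817         2.9817
  2         3.25         2.7355         5.4709
  3         3.25         2.5096         7.5288
  4         3.25         2.3024         9.2095
  5         3.25         2.1123        10.5614
  6         3.25         1.9379        11.6272
  7         3.25         1.7779        12.4450
  8         3.25         1.6311        13.0485
  9       103.25        47.5392       427.8525
  Σ                     65.5273       500.7256
P = 65.5273; D_Mac = 7.64148 yrs; D_mod = 7.01053 yrs.
DV01 ≈ 7.01053 × 65.5273 × 0.0001 = 0.045938.

€0.05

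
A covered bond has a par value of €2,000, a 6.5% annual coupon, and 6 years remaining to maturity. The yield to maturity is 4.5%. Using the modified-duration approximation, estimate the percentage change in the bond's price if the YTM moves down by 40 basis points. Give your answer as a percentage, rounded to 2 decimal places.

Periodic yield y = 0.045. Modified duration first:
  t   CF        PV=CF/(1+0.045)^t    t·PV
  1       130.00       124.4019       124.4019
  2       130.00       119.0449       238.0898
  3       130.00       113.9186       341.7557
  4       130.00       109.0130       436.0519
  5       130.00       104.3186       521.5932
  6     2,130.00     1,635.6179     9,813.7075
  Σ                  2,206.3149    11,475.6000
P = 2,206.3149; D_Mac = 5.20125 yrs; D_mod = 5.20125/(1+0.045) = 4.97727 yrs.
ΔP/P ≈ -D_mod · Δy = -4.97727 × (-0.004) = +0.019909 = +1.9909%.

+1.99%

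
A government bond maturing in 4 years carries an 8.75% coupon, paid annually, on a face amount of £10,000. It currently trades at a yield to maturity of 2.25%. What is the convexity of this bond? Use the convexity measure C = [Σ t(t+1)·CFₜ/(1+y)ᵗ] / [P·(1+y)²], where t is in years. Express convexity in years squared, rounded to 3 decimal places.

With y = 0.0225:
  t   CF        PV=CF/(1+0.0225)^t    t·PV        t(t+1)·PV
  1       875.00       855.7457       855.7457       1,711.4914
  2       875.00       836.9151     1,673.8303       5,021.4908
  3       875.00       818.4989     2,455.4967       9,821.9869
  4    10,875.00     9,948.9214    39,795.6855     198,978.4276
  Σ                 12,460.0811    44,780.7582     215,533.3967
P = 12,460.0811.
Convexity = Σ t(t+1)·PV / [P·(1+y)²] = 215,533.3967 / (12,460.0811 × 1.045506) = 16.54501.

16.545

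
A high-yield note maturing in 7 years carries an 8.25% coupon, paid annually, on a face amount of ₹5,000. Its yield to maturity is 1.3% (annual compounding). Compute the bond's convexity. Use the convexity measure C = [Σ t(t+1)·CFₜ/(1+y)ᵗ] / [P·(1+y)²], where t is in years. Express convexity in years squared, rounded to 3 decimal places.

42.702

With y = 0.013:
  t   CF        PV=CF/(1+0.013)^t    t·PV        t(t+1)·PV
  1       412.50       407.2063       407.2063         814.4126
  2       412.50       401.9806       803.9611       2,411.8834
  3       412.50       396.8219     1,190.4657       4,761.8626
  4       412.50       391.7294     1,566.9176       7,834.5881
  5       412.50       386.7023     1,933.5114      11,601.0682
  6       412.50       381.7397     2,290.4380      16,033.0657
  7     5,412.50     4,944.6071    34,612.2500     276,898.0000
  Σ                  7,310.7873    42,804.7500     320,354.8806
P = 7,310.7873.
Convexity = Σ t(t+1)·PV / [P·(1+y)²] = 320,354.8806 / (7,310.7873 × 1.026169) = 42.70201.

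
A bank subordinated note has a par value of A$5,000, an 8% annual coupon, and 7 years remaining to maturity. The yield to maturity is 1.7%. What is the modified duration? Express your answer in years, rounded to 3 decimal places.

Periodic yield y = 0.017. First find Macaulay duration:
  t   CF        PV=CF/(1+0.017)^t    t·PV
  1       400.00       393.3137       393.3137
  2       400.00       386.7391       773.4782
  3       400.00       380.2744     1,140.8233
  4       400.00       373.9178     1,495.6713
  5       400.00       367.6675     1,838.3374
  6       400.00       361.5216     2,169.1297
  7     5,400.00     4,798.9596    33,592.7169
  Σ                  7,062.3937    41,403.4705
P = 7,062.3937; Macaulay duration = 41,403.4705 / 7,062.3937 = 5.86253 years.
Modified duration = D_Mac / (1 + y) = 5.86253 / 1.017 = 5.76453 years.

5.765 years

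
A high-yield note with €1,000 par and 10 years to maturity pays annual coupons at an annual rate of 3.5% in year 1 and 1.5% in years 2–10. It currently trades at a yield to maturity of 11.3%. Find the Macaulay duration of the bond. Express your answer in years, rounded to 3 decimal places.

Periodic yield y = 0.113. Discount each cash flow and weight by its year:
  t   CF        PV=CF/(1+0.113)^t    t·PV
  1        35.00        31.4465        31.4465
  2        15.00        12.1088        24.2176
  3        15.00        10.8794        32.6383
  4        15.00         9.7749        39.0994
  5        15.00         8.7824        43.9122
  6        15.00         7.8908        47.3447
  7        15.00         7.0897        49.6276
  8        15.00         6.3699        50.9589
  9        15.00         5.7231        51.5083
  10    1,015.00       347.9480     3,479.4804
  Σ                    448.0136     3,850.2340
Price P = Σ PV = 448.0136.
Macaulay duration = Σ(t·PV) / P = 3,850.2340 / 448.0136 = 8.59401 years.

8.594 years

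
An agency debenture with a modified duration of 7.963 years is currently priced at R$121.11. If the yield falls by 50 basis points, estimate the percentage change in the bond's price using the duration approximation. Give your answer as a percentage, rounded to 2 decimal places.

Duration approximation: ΔP/P ≈ -D_mod · Δy = -7.963 × (-0.005) = +0.039815.
As a percentage: +3.9815%.

+3.98%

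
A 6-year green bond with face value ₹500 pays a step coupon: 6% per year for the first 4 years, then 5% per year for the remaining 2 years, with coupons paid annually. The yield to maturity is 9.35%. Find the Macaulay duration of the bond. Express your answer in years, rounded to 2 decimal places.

Periodic yield y = 0.0935. Discount each cash flow and weight by its year:
  t   CF        PV=CF/(1+0.0935)^t    t·PV
  1        30.00        27.4348        27.4348
  2        30.00        25.0890        50.1780
  3        30.00        22.9438        68.8313
  4        30.00        20.9820        83.9278
  5        25.00        15.9899        79.9496
  6       525.00       307.0765     1,842.4590
  Σ                    419.5160     2,152.7806
Price P = Σ PV = 419.5160.
Macaulay duration = Σ(t·PV) / P = 2,152.7806 / 419.5160 = 5.13158 years.

5.13 years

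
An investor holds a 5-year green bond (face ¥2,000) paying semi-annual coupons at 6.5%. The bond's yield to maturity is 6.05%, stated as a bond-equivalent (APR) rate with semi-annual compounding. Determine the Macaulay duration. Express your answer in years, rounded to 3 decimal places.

Periodic yield y = 0.03025. Discount each cash flow and weight by its period:
  t   CF        PV=CF/(1+0.03025)^t    t·PV
  1        65.00        63.0915        63.0915
  2        65.00        61.2390       122.4780
  3        65.00        59.4409       178.3227
  4        65.00        57.6956       230.7825
  5        65.00        56.0016       280.0079
  6        65.00        54.3573       326.1436
  7        65.00        52.7612       369.3287
  8        65.00        51.2121       409.6966
  9        65.00        49.7084       447.3756
  10    2,065.00     1,532.8294    15,328.2941
  Σ                  2,038.3370    17,755.5211
Price P = Σ PV = 2,038.3370.
Macaulay duration = Σ(t·PV) / P = 17,755.5211 / 2,038.3370 = 8.71079 half-year periods.
In years: 8.71079 / 2 = 4.35539 years.

4.355 years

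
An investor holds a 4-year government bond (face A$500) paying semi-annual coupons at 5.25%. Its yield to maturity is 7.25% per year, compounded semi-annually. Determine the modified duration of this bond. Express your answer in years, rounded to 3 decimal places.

3.517 years

Periodic yield y = 0.03625. First find Macaulay duration:
  t   CF        PV=CF/(1+0.03625)^t    t·PV
  1       13.125        12.6659        12.6659
  2       13.125        12.2228        24.4456
  3       13.125        11.7952        35.3856
  4       13.125        11.3826        45.5304
  5       13.125        10.9844        54.9220
  6       13.125        10.6002        63.6009
  7       13.125        10.2293        71.6054
  8      513.125       385.9285     3,087.4278
  Σ                    465.8088     3,395.5835
P = 465.8088; Macaulay duration = 3,395.5835 / 465.8088 = 7.28965 half-year periods = 3.64483 years.
Modified duration = D_Mac / (1 + y) = 3.64483 / 1.03625 = 3.51732 years.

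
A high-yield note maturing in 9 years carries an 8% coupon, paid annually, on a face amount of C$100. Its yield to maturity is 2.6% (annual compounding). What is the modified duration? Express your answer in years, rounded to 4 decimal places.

6.9656 years

Periodic yield y = 0.026. First find Macaulay duration:
  t   CF        PV=CF/(1+0.026)^t    t·PV
  1         8.00         7.7973         7.7973
  2         8.00         7.5997        15.1994
  3         8.00         7.4071        22.2213
  4         8.00         7.2194        28.8776
  5         8.00         7.0364        35.1822
  6         8.00         6.8581        41.1488
  7         8.00         6.6843        46.7904
  8         8.00         6.5150        52.1196
  9       108.00        85.7230       771.5073
  Σ                    142.8403     1,020.8437
P = 142.8403; Macaulay duration = 1,020.8437 / 142.8403 = 7.14675 years.
Modified duration = D_Mac / (1 + y) = 7.14675 / 1.026 = 6.96564 years.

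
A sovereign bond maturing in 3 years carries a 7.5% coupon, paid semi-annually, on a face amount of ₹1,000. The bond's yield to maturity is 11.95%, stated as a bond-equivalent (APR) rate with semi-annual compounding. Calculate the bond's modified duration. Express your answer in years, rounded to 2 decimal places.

2.57 years

Periodic yield y = 0.05975. First find Macaulay duration:
  t   CF        PV=CF/(1+0.05975)^t    t·PV
  1        37.50        35.3857        35.3857
  2        37.50        33.3906        66.7812
  3        37.50        31.5080        94.5240
  4        37.50        29.7316       118.9262
  5        37.50        28.0552       140.2762
  6     1,037.50       732.4324     4,394.5945
  Σ                    890.5035     4,850.4879
P = 890.5035; Macaulay duration = 4,850.4879 / 890.5035 = 5.44690 half-year periods = 2.72345 years.
Modified duration = D_Mac / (1 + y) = 2.72345 / 1.05975 = 2.56990 years.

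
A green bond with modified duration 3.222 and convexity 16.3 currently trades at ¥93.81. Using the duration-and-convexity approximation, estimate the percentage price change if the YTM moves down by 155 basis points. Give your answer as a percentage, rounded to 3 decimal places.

Duration effect: -D_mod·Δy = -3.222 × (-0.0155) = +0.049941
Convexity effect: ½·C·(Δy)² = 0.5 × 16.3 × (-0.0155)² = +0.0019580375
ΔP/P ≈ +0.049941 + 0.0019580375 = +0.0518990375
= +5.18990375%.

+5.190%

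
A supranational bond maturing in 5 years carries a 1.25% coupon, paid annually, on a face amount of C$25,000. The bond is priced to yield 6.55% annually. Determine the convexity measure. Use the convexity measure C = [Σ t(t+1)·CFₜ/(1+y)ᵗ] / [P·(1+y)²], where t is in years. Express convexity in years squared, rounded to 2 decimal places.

With y = 0.0655:
  t   CF        PV=CF/(1+0.0655)^t    t·PV        t(t+1)·PV
  1       312.50       293.2895       293.2895         586.5791
  2       312.50       275.2600       550.5200       1,651.5600
  3       312.50       258.3388       775.0164       3,100.0658
  4       312.50       242.4578       969.8313       4,849.1565
  5    25,312.50    18,431.8009    92,159.0045     552,954.0267
  Σ                 19,501.1471    94,747.6617     563,141.3881
P = 19,501.1471.
Convexity = Σ t(t+1)·PV / [P·(1+y)²] = 563,141.3881 / (19,501.1471 × 1.135290) = 25.43609.

25.44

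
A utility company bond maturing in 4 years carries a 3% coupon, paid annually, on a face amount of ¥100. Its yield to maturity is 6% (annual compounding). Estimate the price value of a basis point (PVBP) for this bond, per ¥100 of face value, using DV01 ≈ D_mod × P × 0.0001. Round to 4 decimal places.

¥0.0323

Periodic yield y = 0.06.
  t   CF        PV=CF/(1+0.06)^t    t·PV
  1         3.00         2.8302         2.8302
  2         3.00         2.6700         5.3400
  3         3.00         2.5189         7.5566
  4       103.00        81.5856       326.3426
  Σ                     89.6047       342.0693
P = 89.6047; D_Mac = 3.81754 yrs; D_mod = 3.60145 yrs.
DV01 ≈ 3.60145 × 89.6047 × 0.0001 = 0.032271.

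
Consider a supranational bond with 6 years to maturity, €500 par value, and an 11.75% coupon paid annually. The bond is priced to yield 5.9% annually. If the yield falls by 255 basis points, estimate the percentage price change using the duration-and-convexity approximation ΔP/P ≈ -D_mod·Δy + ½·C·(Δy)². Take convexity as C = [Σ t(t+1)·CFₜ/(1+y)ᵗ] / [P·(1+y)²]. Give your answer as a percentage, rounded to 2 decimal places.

With y = 0.059:
  t   CF        PV=CF/(1+0.059)^t    t·PV        t(t+1)·PV
  1        58.75        55.4769        55.4769         110.9537
  2        58.75        52.3861       104.7722         314.3165
  3        58.75        49.4675       148.4025         593.6100
  4        58.75        46.7115       186.8461         934.2305
  5        58.75        44.1091       220.5454       1,323.2726
  6       558.75       396.1337     2,376.8021      16,637.6148
  Σ                    644.2848     3,092.8452      19,913.9982
P = 644.2848; D_Mac = 4.80043 yrs; D_mod = 4.53299 yrs; C = 27.56060.
Duration effect: -4.53299 × (-0.0255) = +0.115591
Convexity effect: 0.5 × 27.56060 × (-0.0255)² = +0.0089606
ΔP/P ≈ +0.115591 + 0.0089606 = +0.124552 = +12.4552%.

+12.46%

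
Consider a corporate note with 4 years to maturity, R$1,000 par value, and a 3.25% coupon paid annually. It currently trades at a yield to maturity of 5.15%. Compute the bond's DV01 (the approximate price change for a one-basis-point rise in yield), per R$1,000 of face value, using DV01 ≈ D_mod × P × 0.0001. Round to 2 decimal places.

Periodic yield y = 0.0515.
  t   CF        PV=CF/(1+0.0515)^t    t·PV
  1        32.50        30.9082        30.9082
  2        32.50        29.3944        58.7888
  3        32.50        27.9547        83.8642
  4     1,032.50       844.6036     3,378.4146
  Σ                    932.8610     3,551.9759
P = 932.8610; D_Mac = 3.80762 yrs; D_mod = 3.62113 yrs.
DV01 ≈ 3.62113 × 932.8610 × 0.0001 = 0.337801.

R$0.34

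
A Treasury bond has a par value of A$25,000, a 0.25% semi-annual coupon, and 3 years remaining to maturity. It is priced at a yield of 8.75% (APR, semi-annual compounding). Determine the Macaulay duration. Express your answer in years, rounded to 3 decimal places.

Periodic yield y = 0.04375. Discount each cash flow and weight by its period:
  t   CF        PV=CF/(1+0.04375)^t    t·PV
  1        31.25        29.9401        29.9401
  2        31.25        28.6851        57.3703
  3        31.25        27.4828        82.4483
  4        31.25        26.3308       105.3232
  5        31.25        25.2271       126.1356
  6    25,031.25    19,359.9222   116,159.5330
  Σ                 19,497.5881   116,560.7505
Price P = Σ PV = 19,497.5881.
Macaulay duration = Σ(t·PV) / P = 116,560.7505 / 19,497.5881 = 5.97821 half-year periods.
In years: 5.97821 / 2 = 2.98911 years.

2.989 years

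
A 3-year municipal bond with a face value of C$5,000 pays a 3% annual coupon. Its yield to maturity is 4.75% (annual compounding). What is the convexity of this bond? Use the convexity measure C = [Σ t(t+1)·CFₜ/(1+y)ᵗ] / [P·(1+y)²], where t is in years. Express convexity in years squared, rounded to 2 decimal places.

With y = 0.0475:
  t   CF        PV=CF/(1+0.0475)^t    t·PV        t(t+1)·PV
  1       150.00       143.1981       143.1981         286.3962
  2       150.00       136.7046       273.4092         820.2277
  3     5,150.00     4,480.6924    13,442.0773      53,768.3092
  Σ                  4,760.5951    13,858.6846      54,874.9331
P = 4,760.5951.
Convexity = Σ t(t+1)·PV / [P·(1+y)²] = 54,874.9331 / (4,760.5951 × 1.097256) = 10.50521.

10.51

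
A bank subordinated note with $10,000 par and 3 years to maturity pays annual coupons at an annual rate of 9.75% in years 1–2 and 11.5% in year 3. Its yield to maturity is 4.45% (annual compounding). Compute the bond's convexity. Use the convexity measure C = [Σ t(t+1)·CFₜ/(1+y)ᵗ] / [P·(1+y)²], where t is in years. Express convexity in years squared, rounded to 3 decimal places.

9.839

With y = 0.0445:
  t   CF        PV=CF/(1+0.0445)^t    t·PV        t(t+1)·PV
  1       975.00       933.4610       933.4610       1,866.9220
  2       975.00       893.6917     1,787.3834       5,362.1502
  3    11,150.00     9,784.7455    29,354.2365     117,416.9461
  Σ                 11,611.8982    32,075.0809     124,646.0183
P = 11,611.8982.
Convexity = Σ t(t+1)·PV / [P·(1+y)²] = 124,646.0183 / (11,611.8982 × 1.090980) = 9.83917.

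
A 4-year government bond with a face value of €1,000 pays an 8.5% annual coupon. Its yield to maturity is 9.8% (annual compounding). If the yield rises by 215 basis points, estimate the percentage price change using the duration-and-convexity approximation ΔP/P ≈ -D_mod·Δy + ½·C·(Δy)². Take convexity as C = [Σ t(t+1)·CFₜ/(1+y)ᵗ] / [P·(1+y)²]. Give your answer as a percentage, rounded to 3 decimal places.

With y = 0.098:
  t   CF        PV=CF/(1+0.098)^t    t·PV        t(t+1)·PV
  1        85.00        77.4135        77.4135         154.8270
  2        85.00        70.5041       141.0082         423.0245
  3        85.00        64.2114       192.6341         770.5364
  4     1,085.00       746.4838     2,985.9351      14,929.6757
  Σ                    958.6127     3,396.9909      16,278.0635
P = 958.6127; D_Mac = 3.54365 yrs; D_mod = 3.22737 yrs; C = 14.08494.
Duration effect: -3.22737 × (+0.0215) = -0.069388
Convexity effect: 0.5 × 14.08494 × (0.0215)² = +0.0032554
ΔP/P ≈ -0.069388 + 0.0032554 = -0.066133 = -6.6133%.

-6.613%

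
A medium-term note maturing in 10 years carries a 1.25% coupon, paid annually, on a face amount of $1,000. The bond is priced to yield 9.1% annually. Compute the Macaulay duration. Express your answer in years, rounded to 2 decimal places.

Periodic yield y = 0.091. Discount each cash flow and weight by its year:
  t   CF        PV=CF/(1+0.091)^t    t·PV
  1        12.50        11.4574        11.4574
  2        12.50        10.5017        21.0034
  3        12.50         9.6258        28.8773
  4        12.50         8.8229        35.2916
  5        12.50         8.0870        40.4349
  6        12.50         7.4124        44.4747
  7        12.50         6.7942        47.5592
  8        12.50         6.2275        49.8198
  9        12.50         5.7080        51.3724
  10    1,012.50       423.7869     4,237.8690
  Σ                    498.4238     4,568.1597
Price P = Σ PV = 498.4238.
Macaulay duration = Σ(t·PV) / P = 4,568.1597 / 498.4238 = 9.16521 years.

9.17 years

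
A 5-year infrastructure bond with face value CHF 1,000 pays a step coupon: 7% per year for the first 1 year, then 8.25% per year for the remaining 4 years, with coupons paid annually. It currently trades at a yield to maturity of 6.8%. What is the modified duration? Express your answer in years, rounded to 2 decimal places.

4.08 years

Periodic yield y = 0.068. First find Macaulay duration:
  t   CF        PV=CF/(1+0.068)^t    t·PV
  1        70.00        65.5431        65.5431
  2        82.50        72.3288       144.6577
  3        82.50        67.7236       203.1709
  4        82.50        63.4116       253.6465
  5     1,082.50       779.0613     3,895.3066
  Σ                  1,048.0685     4,562.3247
P = 1,048.0685; Macaulay duration = 4,562.3247 / 1,048.0685 = 4.35308 years.
Modified duration = D_Mac / (1 + y) = 4.35308 / 1.068 = 4.07592 years.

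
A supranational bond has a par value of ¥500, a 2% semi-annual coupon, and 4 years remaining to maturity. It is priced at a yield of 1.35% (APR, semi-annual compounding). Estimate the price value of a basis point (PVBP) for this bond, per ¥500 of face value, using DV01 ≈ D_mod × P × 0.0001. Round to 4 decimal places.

¥0.1969

Periodic yield y = 0.00675.
  t   CF        PV=CF/(1+0.00675)^t    t·PV
  1         5.00         4.9665         4.9665
  2         5.00         4.9332         9.8664
  3         5.00         4.9001        14.7003
  4         5.00         4.8672        19.4690
  5         5.00         4.8346        24.1731
  6         5.00         4.8022        28.8132
  7         5.00         4.7700        33.3900
  8       505.00       478.5400     3,828.3202
  Σ                    512.6138     3,963.6986
P = 512.6138; D_Mac = 7.73233 half-year periods = 3.86616 yrs; D_mod = 3.84024 yrs.
DV01 ≈ 3.84024 × 512.6138 × 0.0001 = 0.196856.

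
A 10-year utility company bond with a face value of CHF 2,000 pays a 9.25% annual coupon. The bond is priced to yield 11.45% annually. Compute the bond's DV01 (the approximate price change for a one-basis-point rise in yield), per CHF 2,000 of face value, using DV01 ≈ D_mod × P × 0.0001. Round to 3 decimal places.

Periodic yield y = 0.1145.
  t   CF        PV=CF/(1+0.1145)^t    t·PV
  1       185.00       165.9937       165.9937
  2       185.00       148.9401       297.8802
  3       185.00       133.6385       400.9154
  4       185.00       119.9089       479.6356
  5       185.00       107.5899       537.9493
  6       185.00        96.5364       579.2187
  7       185.00        86.6186       606.3303
  8       185.00        77.7197       621.7576
  9       185.00        69.7350       627.6154
  10    2,185.00       739.0107     7,390.1068
  Σ                  1,745.6915    11,707.4030
P = 1,745.6915; D_Mac = 6.70646 yrs; D_mod = 6.01746 yrs.
DV01 ≈ 6.01746 × 1,745.6915 × 0.0001 = 1.050462.

CHF 1.050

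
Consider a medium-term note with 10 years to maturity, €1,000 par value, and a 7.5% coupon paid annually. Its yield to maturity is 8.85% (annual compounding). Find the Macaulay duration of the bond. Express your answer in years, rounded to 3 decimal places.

Periodic yield y = 0.0885. Discount each cash flow and weight by its year:
  t   CF        PV=CF/(1+0.0885)^t    t·PV
  1        75.00        68.9022        68.9022
  2        75.00        63.3001       126.6002
  3        75.00        58.1535       174.4605
  4        75.00        53.4254       213.7015
  5        75.00        49.0816       245.4082
  6        75.00        45.0911       270.5465
  7        75.00        41.4250       289.9748
  8        75.00        38.0569       304.4555
  9        75.00        34.9627       314.6646
  10    1,075.00       460.3881     4,603.8814
  Σ                    912.7867     6,612.5954
Price P = Σ PV = 912.7867.
Macaulay duration = Σ(t·PV) / P = 6,612.5954 / 912.7867 = 7.24440 years.

7.244 years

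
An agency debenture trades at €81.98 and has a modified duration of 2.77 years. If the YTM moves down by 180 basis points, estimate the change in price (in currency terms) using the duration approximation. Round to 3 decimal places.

Duration approximation: ΔP/P ≈ -D_mod · Δy = -2.77 × (-0.018) = +0.049860.
ΔP ≈ 81.98 × (+0.049860) = +4.0875228.

+€4.088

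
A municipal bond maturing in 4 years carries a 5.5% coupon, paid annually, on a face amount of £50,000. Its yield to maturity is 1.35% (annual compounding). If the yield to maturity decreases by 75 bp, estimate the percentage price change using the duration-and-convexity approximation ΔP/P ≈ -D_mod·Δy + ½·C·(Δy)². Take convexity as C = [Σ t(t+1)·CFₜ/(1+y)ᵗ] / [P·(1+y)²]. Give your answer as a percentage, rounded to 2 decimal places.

+2.80%

With y = 0.0135:
  t   CF        PV=CF/(1+0.0135)^t    t·PV        t(t+1)·PV
  1     2,750.00     2,713.3695     2,713.3695       5,426.7390
  2     2,750.00     2,677.2269     5,354.4539      16,063.3617
  3     2,750.00     2,641.5658     7,924.6974      31,698.7897
  4    52,750.00    49,995.1012   199,980.4048     999,902.0241
  Σ                 58,027.2635   215,972.9257   1,053,090.9145
P = 58,027.2635; D_Mac = 3.72192 yrs; D_mod = 3.67234 yrs; C = 17.66795.
Duration effect: -3.67234 × (-0.0075) = +0.027543
Convexity effect: 0.5 × 17.66795 × (-0.0075)² = +0.0004969
ΔP/P ≈ +0.027543 + 0.0004969 = +0.028039 = +2.8039%.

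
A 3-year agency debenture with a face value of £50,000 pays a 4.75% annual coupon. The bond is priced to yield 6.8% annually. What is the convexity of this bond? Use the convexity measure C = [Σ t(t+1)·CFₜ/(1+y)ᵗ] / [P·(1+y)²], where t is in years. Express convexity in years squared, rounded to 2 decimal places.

With y = 0.068:
  t   CF        PV=CF/(1+0.068)^t    t·PV        t(t+1)·PV
  1     2,375.00     2,223.7828     2,223.7828       4,447.5655
  2     2,375.00     2,082.1936     4,164.3872      12,493.1616
  3    52,375.00    42,994.2401   128,982.7204     515,930.8818
  Σ                 47,300.2165   135,370.8904     532,871.6089
P = 47,300.2165.
Convexity = Σ t(t+1)·PV / [P·(1+y)²] = 532,871.6089 / (47,300.2165 × 1.140624) = 9.87682.

9.88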